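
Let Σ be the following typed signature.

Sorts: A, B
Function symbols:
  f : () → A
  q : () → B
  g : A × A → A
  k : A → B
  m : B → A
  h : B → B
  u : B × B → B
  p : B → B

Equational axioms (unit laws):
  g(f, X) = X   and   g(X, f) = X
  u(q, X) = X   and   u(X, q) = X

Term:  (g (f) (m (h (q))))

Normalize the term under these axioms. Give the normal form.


1. (g (f) (m (h (q))))  →  (m (h (q)))

normal form = (m (h (q)))


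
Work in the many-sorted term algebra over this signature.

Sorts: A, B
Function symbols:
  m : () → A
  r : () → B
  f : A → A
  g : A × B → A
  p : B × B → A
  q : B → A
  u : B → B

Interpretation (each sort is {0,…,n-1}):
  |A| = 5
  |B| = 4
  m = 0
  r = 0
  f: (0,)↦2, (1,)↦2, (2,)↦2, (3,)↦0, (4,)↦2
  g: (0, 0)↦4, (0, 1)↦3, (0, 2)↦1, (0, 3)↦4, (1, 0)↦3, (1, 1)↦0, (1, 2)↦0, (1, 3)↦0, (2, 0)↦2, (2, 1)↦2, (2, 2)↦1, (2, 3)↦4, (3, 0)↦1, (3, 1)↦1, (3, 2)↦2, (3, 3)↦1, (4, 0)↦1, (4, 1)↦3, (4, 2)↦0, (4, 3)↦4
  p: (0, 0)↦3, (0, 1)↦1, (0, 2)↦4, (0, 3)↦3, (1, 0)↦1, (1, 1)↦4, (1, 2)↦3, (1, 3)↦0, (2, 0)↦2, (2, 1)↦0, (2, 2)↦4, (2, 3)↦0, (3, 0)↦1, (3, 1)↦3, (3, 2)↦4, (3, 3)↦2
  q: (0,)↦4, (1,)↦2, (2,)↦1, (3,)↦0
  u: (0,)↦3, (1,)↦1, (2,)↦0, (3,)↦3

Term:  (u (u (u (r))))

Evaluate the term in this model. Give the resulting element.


  r = 0
  (u (r)) = u(0,) = 3
  (u (u (r))) = u(3,) = 3
  (u (u (u (r)))) = u(3,) = 3

value = 3


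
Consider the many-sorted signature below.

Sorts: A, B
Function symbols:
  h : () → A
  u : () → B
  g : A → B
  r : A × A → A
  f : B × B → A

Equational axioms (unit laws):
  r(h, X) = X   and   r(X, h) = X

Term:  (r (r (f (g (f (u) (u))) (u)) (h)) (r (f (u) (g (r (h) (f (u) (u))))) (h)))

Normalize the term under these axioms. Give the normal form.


1. (r (r (f (g (f (u) (u))) (u)) (h)) (r (f (u) (g (r (h) (f (u) (u))))) (h)))  →  (r (f (g (f (u) (u))) (u)) (r (f (u) (g (r (h) (f (u) (u))))) (h)))
2. (r (f (g (f (u) (u))) (u)) (r (f (u) (g (r (h) (f (u) (u))))) (h)))  →  (r (f (g (f (u) (u))) (u)) (f (u) (g (r (h) (f (u) (u))))))
3. (r (f (g (f (u) (u))) (u)) (f (u) (g (r (h) (f (u) (u))))))  →  (r (f (g (f (u) (u))) (u)) (f (u) (g (f (u) (u)))))

normal form = (r (f (g (f (u) (u))) (u)) (f (u) (g (f (u) (u)))))


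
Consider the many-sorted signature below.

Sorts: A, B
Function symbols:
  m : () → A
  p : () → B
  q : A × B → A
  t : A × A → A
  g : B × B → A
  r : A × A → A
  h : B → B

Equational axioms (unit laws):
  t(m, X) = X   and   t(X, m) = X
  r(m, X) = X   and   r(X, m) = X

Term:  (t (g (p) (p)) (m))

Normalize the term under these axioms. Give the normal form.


normal form = (g (p) (p))

1. (t (g (p) (p)) (m))  →  (g (p) (p))


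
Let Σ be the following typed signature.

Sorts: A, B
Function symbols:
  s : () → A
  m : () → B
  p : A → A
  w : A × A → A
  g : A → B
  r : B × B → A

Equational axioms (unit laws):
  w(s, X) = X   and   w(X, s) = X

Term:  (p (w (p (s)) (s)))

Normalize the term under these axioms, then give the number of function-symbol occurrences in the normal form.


1. (p (w (p (s)) (s)))  →  (p (p (s)))
normal form: (p (p (s)))

size = 3


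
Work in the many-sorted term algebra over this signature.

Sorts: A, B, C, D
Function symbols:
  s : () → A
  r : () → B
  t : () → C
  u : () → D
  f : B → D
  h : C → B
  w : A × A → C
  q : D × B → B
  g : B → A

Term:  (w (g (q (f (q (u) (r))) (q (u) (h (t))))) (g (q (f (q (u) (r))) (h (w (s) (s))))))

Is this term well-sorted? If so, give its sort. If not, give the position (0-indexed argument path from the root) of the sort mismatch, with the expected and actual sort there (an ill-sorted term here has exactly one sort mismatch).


well-sorted; sort = C

          (u) : D
          (r) : B
        (q (u) (r)) : B
      (f (q (u) (r))) : D
        (u) : D
          (t) : C
        (h (t)) : B
      (q (u) (h (t))) : B
    (q (f (q (u) (r))) (q (u) (h (t)))) : B
  (g (q (f (q (u) (r))) (q (u) (h (t))))) : A
          (u) : D
          (r) : B
        (q (u) (r)) : B
      (f (q (u) (r))) : D
          (s) : A
          (s) : A
        (w (s) (s)) : C
      (h (w (s) (s))) : B
    (q (f (q (u) (r))) (h (w (s) (s)))) : B
  (g (q (f (q (u) (r))) (h (w (s) (s))))) : A
(w (g (q (f (q (u) (r))) (q (u) (h (t))))) (g (q (f (q (u) (r))) (h (w (s) (s)))))) : C


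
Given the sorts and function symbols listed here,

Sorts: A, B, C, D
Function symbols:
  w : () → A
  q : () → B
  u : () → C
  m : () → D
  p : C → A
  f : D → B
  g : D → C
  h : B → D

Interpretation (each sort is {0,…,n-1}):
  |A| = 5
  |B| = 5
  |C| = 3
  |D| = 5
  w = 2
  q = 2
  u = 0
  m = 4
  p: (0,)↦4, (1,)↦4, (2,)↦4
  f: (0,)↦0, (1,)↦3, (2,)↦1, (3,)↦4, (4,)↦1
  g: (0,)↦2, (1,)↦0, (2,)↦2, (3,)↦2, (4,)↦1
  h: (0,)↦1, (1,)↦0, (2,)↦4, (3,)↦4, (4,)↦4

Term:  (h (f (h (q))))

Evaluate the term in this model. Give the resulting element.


value = 0

  q = 2
  (h (q)) = h(2,) = 4
  (f (h (q))) = f(4,) = 1
  (h (f (h (q)))) = h(1,) = 0


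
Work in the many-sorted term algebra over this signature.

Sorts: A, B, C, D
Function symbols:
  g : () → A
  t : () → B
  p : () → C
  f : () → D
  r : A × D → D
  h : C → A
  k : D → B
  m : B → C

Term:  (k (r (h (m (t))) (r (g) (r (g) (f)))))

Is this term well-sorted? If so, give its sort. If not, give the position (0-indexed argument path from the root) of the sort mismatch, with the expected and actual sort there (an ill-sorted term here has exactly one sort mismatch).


        (t) : B
      (m (t)) : C
    (h (m (t))) : A
      (g) : A
        (g) : A
        (f) : D
      (r (g) (f)) : D
    (r (g) (r (g) (f))) : D
  (r (h (m (t))) (r (g) (r (g) (f)))) : D
(k (r (h (m (t))) (r (g) (r (g) (f))))) : B

well-sorted; sort = B


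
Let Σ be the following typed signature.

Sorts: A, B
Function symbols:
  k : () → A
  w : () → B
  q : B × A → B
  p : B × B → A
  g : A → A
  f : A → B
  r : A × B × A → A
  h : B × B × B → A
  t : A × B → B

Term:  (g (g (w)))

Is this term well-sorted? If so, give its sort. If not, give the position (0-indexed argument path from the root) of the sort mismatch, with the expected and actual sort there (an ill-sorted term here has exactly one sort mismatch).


ill-sorted at position [0, 0]: expected A, got B

    (w) : B
  (g (w)) : ✗ arg 0 at [0, 0] has sort B, expected A


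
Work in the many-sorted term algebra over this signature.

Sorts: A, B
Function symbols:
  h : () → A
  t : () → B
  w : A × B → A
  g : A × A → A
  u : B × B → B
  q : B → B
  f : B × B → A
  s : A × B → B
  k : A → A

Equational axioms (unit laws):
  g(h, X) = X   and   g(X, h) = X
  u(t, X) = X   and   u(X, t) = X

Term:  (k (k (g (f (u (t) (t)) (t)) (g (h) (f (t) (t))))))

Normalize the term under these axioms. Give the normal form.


1. (k (k (g (f (u (t) (t)) (t)) (g (h) (f (t) (t))))))  →  (k (k (g (f (t) (t)) (g (h) (f (t) (t))))))
2. (k (k (g (f (t) (t)) (g (h) (f (t) (t))))))  →  (k (k (g (f (t) (t)) (f (t) (t)))))

normal form = (k (k (g (f (t) (t)) (f (t) (t)))))


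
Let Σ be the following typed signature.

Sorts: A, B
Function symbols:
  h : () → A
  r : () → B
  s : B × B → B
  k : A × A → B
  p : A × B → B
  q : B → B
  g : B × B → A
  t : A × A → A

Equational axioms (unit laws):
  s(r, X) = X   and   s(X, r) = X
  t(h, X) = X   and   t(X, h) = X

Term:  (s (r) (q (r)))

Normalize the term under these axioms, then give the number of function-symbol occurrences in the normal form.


1. (s (r) (q (r)))  →  (q (r))
normal form: (q (r))

size = 2


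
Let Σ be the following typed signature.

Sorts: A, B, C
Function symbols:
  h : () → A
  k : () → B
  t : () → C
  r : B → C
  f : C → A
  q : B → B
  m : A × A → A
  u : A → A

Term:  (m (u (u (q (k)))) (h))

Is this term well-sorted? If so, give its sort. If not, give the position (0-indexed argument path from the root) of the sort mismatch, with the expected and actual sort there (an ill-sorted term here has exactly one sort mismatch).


        (k) : B
      (q (k)) : B
    (u (q (k))) : ✗ arg 0 at [0, 0, 0] has sort B, expected A
  (h) : A

ill-sorted at position [0, 0, 0]: expected A, got B


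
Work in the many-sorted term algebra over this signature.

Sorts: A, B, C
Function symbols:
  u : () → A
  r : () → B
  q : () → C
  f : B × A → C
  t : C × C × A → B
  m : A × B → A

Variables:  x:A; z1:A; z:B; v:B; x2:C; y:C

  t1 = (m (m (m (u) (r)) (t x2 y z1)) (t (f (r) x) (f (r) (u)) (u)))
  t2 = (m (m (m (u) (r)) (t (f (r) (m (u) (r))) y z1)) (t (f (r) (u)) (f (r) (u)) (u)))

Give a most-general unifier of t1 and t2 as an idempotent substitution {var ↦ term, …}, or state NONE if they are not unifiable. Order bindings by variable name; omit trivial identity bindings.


{x ↦ (u), x2 ↦ (f (r) (m (u) (r)))}


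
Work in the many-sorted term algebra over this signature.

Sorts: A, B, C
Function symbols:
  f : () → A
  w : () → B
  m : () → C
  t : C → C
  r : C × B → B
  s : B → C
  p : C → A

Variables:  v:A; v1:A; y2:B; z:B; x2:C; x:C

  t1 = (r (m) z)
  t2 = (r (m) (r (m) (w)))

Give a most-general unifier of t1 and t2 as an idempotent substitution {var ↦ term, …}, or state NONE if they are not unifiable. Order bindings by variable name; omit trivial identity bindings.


{z ↦ (r (m) (w))}


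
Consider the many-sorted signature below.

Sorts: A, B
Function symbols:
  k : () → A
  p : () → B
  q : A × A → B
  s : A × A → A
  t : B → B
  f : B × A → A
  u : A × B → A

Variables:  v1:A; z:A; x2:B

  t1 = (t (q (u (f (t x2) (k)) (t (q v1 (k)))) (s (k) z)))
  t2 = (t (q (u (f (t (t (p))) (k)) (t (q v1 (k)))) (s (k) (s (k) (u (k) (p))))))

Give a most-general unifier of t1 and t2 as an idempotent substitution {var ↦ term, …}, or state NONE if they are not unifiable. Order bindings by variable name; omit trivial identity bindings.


{x2 ↦ (t (p)), z ↦ (s (k) (u (k) (p)))}


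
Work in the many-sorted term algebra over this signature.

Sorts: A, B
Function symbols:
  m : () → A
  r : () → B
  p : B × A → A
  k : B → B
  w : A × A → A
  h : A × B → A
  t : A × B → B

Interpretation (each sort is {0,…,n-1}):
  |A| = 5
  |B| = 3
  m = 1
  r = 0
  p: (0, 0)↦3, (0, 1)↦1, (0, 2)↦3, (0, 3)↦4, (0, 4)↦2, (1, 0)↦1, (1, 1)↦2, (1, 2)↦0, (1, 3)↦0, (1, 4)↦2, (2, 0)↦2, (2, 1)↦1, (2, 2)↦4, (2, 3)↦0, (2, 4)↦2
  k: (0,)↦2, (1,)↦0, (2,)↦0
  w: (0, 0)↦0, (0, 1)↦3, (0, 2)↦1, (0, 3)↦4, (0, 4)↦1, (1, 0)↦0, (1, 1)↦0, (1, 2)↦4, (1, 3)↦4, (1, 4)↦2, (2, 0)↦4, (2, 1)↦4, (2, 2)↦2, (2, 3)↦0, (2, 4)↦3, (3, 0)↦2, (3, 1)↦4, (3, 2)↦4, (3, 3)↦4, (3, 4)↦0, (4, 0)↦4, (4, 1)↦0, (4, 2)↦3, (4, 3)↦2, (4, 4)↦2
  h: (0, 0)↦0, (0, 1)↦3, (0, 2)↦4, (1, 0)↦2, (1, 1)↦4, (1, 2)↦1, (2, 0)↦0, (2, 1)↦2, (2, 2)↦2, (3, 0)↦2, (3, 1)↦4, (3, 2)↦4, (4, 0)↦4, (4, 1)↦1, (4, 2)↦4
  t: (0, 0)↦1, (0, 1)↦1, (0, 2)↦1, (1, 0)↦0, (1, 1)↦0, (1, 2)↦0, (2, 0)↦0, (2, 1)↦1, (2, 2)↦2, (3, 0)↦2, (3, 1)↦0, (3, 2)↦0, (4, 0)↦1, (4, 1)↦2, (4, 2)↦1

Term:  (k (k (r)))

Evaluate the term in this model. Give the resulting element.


  r = 0
  (k (r)) = k(0,) = 2
  (k (k (r))) = k(2,) = 0

value = 0


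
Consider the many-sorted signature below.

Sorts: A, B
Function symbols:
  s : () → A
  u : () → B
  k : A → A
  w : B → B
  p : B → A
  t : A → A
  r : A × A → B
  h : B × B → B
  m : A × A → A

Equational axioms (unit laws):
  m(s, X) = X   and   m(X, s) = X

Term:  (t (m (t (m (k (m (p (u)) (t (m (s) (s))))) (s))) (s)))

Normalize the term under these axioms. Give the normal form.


1. (t (m (t (m (k (m (p (u)) (t (m (s) (s))))) (s))) (s)))  →  (t (t (m (k (m (p (u)) (t (m (s) (s))))) (s))))
2. (t (t (m (k (m (p (u)) (t (m (s) (s))))) (s))))  →  (t (t (k (m (p (u)) (t (m (s) (s)))))))
3. (t (t (k (m (p (u)) (t (m (s) (s)))))))  →  (t (t (k (m (p (u)) (t (s))))))

normal form = (t (t (k (m (p (u)) (t (s))))))


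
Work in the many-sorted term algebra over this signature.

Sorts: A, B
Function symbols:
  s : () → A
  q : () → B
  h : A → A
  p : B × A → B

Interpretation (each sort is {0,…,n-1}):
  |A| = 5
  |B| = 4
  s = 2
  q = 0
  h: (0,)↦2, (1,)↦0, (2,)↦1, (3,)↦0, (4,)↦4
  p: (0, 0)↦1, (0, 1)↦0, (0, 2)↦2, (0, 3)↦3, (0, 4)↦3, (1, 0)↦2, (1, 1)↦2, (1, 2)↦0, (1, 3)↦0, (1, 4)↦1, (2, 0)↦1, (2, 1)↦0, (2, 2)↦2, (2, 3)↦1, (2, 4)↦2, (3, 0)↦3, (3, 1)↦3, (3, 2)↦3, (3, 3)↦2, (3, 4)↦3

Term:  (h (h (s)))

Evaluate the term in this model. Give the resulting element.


  s = 2
  (h (s)) = h(2,) = 1
  (h (h (s))) = h(1,) = 0

value = 0


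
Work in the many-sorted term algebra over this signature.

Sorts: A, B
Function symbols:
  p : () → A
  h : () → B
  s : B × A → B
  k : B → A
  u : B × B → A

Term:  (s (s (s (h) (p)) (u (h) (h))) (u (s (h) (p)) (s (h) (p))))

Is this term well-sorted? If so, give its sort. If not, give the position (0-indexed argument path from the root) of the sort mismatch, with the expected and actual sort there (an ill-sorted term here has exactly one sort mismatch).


well-sorted; sort = B

      (h) : B
      (p) : A
    (s (h) (p)) : B
      (h) : B
      (h) : B
    (u (h) (h)) : A
  (s (s (h) (p)) (u (h) (h))) : B
      (h) : B
      (p) : A
    (s (h) (p)) : B
      (h) : B
      (p) : A
    (s (h) (p)) : B
  (u (s (h) (p)) (s (h) (p))) : A
(s (s (s (h) (p)) (u (h) (h))) (u (s (h) (p)) (s (h) (p)))) : B


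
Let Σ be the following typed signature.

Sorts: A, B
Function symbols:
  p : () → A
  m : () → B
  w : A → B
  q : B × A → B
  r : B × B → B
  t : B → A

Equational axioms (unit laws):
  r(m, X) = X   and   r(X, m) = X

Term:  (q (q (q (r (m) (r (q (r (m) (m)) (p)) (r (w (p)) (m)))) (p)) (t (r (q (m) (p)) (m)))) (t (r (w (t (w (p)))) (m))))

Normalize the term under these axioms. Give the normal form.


normal form = (q (q (q (r (q (m) (p)) (w (p))) (p)) (t (q (m) (p)))) (t (w (t (w (p))))))

1. (q (q (q (r (m) (r (q (r (m) (m)) (p)) (r (w (p)) (m)))) (p)) (t (r (q (m) (p)) (m)))) (t (r (w (t (w (p)))) (m))))  →  (q (q (q (r (q (r (m) (m)) (p)) (r (w (p)) (m))) (p)) (t (r (q (m) (p)) (m)))) (t (r (w (t (w (p)))) (m))))
2. (q (q (q (r (q (r (m) (m)) (p)) (r (w (p)) (m))) (p)) (t (r (q (m) (p)) (m)))) (t (r (w (t (w (p)))) (m))))  →  (q (q (q (r (q (m) (p)) (r (w (p)) (m))) (p)) (t (r (q (m) (p)) (m)))) (t (r (w (t (w (p)))) (m))))
3. (q (q (q (r (q (m) (p)) (r (w (p)) (m))) (p)) (t (r (q (m) (p)) (m)))) (t (r (w (t (w (p)))) (m))))  →  (q (q (q (r (q (m) (p)) (w (p))) (p)) (t (r (q (m) (p)) (m)))) (t (r (w (t (w (p)))) (m))))
4. (q (q (q (r (q (m) (p)) (w (p))) (p)) (t (r (q (m) (p)) (m)))) (t (r (w (t (w (p)))) (m))))  →  (q (q (q (r (q (m) (p)) (w (p))) (p)) (t (q (m) (p)))) (t (r (w (t (w (p)))) (m))))
5. (q (q (q (r (q (m) (p)) (w (p))) (p)) (t (q (m) (p)))) (t (r (w (t (w (p)))) (m))))  →  (q (q (q (r (q (m) (p)) (w (p))) (p)) (t (q (m) (p)))) (t (w (t (w (p))))))


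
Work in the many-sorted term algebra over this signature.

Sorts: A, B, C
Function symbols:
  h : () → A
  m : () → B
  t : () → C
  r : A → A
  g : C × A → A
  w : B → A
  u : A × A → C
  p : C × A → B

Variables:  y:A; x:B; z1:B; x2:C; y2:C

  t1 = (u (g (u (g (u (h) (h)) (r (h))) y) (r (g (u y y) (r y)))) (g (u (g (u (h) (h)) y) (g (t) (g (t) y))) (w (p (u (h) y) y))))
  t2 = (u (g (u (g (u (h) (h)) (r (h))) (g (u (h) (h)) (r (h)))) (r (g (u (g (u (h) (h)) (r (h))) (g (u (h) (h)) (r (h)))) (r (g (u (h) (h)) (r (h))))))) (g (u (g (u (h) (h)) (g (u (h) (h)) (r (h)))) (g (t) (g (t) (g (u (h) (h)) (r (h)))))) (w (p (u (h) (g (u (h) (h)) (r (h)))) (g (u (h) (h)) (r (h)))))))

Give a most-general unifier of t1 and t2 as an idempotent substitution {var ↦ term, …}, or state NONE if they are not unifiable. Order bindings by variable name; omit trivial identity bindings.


{y ↦ (g (u (h) (h)) (r (h)))}


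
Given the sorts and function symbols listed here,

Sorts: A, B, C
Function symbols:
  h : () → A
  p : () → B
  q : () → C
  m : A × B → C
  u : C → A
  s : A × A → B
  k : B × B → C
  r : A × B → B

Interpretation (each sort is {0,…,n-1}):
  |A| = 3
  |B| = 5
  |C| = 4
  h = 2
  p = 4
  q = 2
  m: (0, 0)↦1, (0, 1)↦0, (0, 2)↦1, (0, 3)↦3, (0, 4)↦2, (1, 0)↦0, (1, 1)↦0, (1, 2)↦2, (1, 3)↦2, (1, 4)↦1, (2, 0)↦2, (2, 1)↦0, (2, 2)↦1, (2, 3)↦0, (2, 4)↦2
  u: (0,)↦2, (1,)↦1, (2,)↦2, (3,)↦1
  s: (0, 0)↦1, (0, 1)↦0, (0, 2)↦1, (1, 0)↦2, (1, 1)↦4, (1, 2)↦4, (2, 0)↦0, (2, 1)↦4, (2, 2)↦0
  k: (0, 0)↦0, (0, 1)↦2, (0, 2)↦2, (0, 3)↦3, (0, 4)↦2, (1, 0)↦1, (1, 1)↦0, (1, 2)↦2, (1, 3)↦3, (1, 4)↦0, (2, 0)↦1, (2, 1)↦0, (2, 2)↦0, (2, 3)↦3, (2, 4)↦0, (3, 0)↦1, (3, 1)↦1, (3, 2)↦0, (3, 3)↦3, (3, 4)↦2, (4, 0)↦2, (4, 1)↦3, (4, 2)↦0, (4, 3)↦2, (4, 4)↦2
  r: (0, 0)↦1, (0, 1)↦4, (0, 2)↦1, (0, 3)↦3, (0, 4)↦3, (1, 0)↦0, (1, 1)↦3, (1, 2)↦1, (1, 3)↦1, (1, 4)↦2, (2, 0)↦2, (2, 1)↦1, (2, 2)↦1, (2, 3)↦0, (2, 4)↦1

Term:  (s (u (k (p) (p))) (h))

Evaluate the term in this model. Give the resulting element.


value = 0

  p = 4
  p = 4
  (k (p) (p)) = k(4, 4) = 2
  (u (k (p) (p))) = u(2,) = 2
  h = 2
  (s (u (k (p) (p))) (h)) = s(2, 2) = 0


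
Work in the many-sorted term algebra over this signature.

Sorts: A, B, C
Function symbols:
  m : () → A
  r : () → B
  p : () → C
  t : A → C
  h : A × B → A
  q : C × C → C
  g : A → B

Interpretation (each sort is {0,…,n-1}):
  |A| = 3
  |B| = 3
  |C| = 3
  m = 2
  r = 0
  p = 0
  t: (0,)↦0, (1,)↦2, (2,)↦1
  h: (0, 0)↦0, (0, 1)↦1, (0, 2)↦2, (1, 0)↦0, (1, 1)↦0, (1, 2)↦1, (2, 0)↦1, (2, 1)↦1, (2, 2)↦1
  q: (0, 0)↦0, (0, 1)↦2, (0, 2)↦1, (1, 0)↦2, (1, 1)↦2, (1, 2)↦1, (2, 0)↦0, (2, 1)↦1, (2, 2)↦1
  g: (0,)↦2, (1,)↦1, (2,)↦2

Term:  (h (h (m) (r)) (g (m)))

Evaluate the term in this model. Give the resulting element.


value = 1

  m = 2
  r = 0
  (h (m) (r)) = h(2, 0) = 1
  m = 2
  (g (m)) = g(2,) = 2
  (h (h (m) (r)) (g (m))) = h(1, 2) = 1


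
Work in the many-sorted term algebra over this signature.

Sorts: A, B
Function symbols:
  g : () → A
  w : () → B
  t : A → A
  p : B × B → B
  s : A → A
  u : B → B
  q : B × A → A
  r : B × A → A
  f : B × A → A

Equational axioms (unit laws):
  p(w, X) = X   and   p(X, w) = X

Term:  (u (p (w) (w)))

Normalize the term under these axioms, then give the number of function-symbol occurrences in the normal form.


size = 2

1. (u (p (w) (w)))  →  (u (w))
normal form: (u (w))


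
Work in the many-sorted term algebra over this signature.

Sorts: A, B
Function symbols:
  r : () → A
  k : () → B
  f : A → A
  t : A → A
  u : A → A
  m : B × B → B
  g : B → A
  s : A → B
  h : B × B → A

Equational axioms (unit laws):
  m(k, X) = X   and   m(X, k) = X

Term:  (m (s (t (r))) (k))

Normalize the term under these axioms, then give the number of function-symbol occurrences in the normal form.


size = 3

1. (m (s (t (r))) (k))  →  (s (t (r)))
normal form: (s (t (r)))


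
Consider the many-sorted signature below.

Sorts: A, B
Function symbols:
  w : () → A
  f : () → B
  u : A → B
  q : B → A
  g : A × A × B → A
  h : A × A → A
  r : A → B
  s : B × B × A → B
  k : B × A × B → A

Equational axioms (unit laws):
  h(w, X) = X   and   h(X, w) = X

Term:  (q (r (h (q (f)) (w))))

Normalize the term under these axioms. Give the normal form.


normal form = (q (r (q (f))))

1. (q (r (h (q (f)) (w))))  →  (q (r (q (f))))


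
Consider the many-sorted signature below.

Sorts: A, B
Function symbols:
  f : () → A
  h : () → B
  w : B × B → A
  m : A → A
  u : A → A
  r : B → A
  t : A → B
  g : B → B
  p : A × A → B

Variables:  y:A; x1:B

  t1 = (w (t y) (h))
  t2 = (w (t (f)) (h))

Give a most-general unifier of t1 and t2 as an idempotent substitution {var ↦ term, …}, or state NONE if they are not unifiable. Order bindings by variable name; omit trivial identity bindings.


{y ↦ (f)}


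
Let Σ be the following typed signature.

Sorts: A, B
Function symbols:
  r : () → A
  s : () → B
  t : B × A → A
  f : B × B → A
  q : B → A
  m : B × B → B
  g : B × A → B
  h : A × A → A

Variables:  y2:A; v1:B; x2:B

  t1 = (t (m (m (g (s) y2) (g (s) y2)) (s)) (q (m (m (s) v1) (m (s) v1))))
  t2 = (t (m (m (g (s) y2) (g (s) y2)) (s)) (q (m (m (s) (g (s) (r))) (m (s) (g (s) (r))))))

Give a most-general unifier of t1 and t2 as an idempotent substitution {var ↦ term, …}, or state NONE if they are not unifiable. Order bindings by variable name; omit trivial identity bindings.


{v1 ↦ (g (s) (r))}


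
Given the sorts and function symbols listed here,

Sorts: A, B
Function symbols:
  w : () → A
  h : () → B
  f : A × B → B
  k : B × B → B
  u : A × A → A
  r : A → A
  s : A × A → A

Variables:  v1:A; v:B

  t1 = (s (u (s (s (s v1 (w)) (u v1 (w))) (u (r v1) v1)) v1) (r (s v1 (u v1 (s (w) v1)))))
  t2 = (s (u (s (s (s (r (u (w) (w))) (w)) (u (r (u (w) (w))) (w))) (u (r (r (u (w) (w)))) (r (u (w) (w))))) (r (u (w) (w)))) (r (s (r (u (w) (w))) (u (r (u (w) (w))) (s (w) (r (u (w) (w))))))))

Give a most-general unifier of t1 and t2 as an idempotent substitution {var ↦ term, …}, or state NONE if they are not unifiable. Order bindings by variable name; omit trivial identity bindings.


{v1 ↦ (r (u (w) (w)))}


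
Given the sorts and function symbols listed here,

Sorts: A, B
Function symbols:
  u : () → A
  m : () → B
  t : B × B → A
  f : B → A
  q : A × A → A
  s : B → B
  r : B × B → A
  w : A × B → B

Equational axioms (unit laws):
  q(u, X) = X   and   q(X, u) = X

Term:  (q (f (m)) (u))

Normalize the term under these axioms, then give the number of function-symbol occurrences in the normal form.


1. (q (f (m)) (u))  →  (f (m))
normal form: (f (m))

size = 2


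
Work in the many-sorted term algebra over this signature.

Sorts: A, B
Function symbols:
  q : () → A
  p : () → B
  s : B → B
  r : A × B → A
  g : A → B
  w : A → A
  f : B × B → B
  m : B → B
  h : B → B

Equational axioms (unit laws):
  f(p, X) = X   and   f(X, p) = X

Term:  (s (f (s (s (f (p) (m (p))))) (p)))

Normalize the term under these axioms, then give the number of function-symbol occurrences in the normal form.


size = 5

1. (s (f (s (s (f (p) (m (p))))) (p)))  →  (s (s (s (f (p) (m (p))))))
2. (s (s (s (f (p) (m (p))))))  →  (s (s (s (m (p)))))
normal form: (s (s (s (m (p)))))


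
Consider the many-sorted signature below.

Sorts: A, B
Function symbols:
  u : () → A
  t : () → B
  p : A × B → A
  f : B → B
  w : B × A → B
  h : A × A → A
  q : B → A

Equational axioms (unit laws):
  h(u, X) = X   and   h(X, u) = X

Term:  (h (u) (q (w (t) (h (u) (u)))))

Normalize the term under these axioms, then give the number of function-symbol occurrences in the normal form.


1. (h (u) (q (w (t) (h (u) (u)))))  →  (q (w (t) (h (u) (u))))
2. (q (w (t) (h (u) (u))))  →  (q (w (t) (u)))
normal form: (q (w (t) (u)))

size = 4


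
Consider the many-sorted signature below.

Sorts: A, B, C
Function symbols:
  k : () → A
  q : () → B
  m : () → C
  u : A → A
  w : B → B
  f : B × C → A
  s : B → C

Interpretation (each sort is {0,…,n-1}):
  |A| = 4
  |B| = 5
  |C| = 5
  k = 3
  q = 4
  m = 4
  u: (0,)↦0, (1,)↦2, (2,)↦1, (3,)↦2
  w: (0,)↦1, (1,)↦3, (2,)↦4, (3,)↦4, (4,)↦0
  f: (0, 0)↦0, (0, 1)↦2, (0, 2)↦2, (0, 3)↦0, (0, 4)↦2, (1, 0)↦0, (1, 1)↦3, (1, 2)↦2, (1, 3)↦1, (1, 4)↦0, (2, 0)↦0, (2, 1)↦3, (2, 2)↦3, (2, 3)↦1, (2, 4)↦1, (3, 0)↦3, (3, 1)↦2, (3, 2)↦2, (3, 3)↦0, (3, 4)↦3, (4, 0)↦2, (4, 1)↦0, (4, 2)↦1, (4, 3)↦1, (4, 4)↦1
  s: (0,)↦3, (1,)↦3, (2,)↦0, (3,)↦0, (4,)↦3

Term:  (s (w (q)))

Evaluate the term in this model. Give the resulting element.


value = 3

  q = 4
  (w (q)) = w(4,) = 0
  (s (w (q))) = s(0,) = 3


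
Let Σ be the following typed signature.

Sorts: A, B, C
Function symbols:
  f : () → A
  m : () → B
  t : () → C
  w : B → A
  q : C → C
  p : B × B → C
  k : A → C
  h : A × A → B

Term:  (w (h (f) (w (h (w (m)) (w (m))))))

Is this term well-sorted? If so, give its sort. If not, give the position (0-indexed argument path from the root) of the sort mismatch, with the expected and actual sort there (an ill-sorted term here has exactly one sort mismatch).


well-sorted; sort = A

    (f) : A
          (m) : B
        (w (m)) : A
          (m) : B
        (w (m)) : A
      (h (w (m)) (w (m))) : B
    (w (h (w (m)) (w (m)))) : A
  (h (f) (w (h (w (m)) (w (m))))) : B
(w (h (f) (w (h (w (m)) (w (m)))))) : A


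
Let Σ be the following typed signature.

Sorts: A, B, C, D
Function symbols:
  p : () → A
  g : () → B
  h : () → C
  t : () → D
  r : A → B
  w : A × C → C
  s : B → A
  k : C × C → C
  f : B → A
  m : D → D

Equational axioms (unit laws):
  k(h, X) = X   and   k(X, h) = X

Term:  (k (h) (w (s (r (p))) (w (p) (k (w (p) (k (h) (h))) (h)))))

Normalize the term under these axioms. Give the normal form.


1. (k (h) (w (s (r (p))) (w (p) (k (w (p) (k (h) (h))) (h)))))  →  (w (s (r (p))) (w (p) (k (w (p) (k (h) (h))) (h))))
2. (w (s (r (p))) (w (p) (k (w (p) (k (h) (h))) (h))))  →  (w (s (r (p))) (w (p) (w (p) (k (h) (h)))))
3. (w (s (r (p))) (w (p) (w (p) (k (h) (h)))))  →  (w (s (r (p))) (w (p) (w (p) (h))))

normal form = (w (s (r (p))) (w (p) (w (p) (h))))


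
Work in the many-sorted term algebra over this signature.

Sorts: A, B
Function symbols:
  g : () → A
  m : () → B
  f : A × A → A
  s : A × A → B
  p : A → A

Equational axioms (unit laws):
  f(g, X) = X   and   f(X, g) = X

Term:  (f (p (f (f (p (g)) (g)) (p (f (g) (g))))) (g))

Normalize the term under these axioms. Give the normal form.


normal form = (p (f (p (g)) (p (g))))

1. (f (p (f (f (p (g)) (g)) (p (f (g) (g))))) (g))  →  (p (f (f (p (g)) (g)) (p (f (g) (g)))))
2. (p (f (f (p (g)) (g)) (p (f (g) (g)))))  →  (p (f (p (g)) (p (f (g) (g)))))
3. (p (f (p (g)) (p (f (g) (g)))))  →  (p (f (p (g)) (p (g))))


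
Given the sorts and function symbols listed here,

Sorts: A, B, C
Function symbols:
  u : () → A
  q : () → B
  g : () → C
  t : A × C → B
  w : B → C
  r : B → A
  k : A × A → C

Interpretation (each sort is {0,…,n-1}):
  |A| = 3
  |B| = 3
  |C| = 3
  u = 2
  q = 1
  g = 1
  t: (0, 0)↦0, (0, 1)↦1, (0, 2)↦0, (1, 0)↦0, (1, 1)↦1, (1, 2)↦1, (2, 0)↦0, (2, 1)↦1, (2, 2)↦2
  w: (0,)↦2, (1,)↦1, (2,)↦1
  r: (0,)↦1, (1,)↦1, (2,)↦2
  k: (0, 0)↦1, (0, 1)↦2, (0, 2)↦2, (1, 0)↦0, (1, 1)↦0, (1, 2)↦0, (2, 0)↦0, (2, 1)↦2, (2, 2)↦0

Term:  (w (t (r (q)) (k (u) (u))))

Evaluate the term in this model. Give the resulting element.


  q = 1
  (r (q)) = r(1,) = 1
  u = 2
  u = 2
  (k (u) (u)) = k(2, 2) = 0
  (t (r (q)) (k (u) (u))) = t(1, 0) = 0
  (w (t (r (q)) (k (u) (u)))) = w(0,) = 2

value = 2


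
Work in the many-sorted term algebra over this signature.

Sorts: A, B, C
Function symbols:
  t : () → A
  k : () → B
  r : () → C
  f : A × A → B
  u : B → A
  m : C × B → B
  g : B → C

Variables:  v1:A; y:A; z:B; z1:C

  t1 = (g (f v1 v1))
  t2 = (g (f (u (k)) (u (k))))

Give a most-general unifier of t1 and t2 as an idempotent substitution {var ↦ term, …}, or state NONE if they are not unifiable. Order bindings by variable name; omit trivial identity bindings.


{v1 ↦ (u (k))}


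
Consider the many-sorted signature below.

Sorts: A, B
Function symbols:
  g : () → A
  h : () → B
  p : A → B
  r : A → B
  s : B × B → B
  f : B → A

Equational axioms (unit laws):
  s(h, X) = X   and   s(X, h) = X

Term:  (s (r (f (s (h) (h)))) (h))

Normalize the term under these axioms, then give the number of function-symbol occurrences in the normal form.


size = 3

1. (s (r (f (s (h) (h)))) (h))  →  (r (f (s (h) (h))))
2. (r (f (s (h) (h))))  →  (r (f (h)))
normal form: (r (f (h)))


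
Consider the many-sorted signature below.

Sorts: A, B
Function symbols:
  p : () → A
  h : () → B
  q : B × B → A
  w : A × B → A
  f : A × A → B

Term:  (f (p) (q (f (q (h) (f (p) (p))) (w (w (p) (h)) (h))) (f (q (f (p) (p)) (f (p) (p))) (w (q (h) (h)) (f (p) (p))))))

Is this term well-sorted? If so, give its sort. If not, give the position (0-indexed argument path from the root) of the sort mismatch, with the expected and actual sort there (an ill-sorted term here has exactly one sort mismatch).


well-sorted; sort = B

  (p) : A
        (h) : B
          (p) : A
          (p) : A
        (f (p) (p)) : B
      (q (h) (f (p) (p))) : A
          (p) : A
          (h) : B
        (w (p) (h)) : A
        (h) : B
      (w (w (p) (h)) (h)) : A
    (f (q (h) (f (p) (p))) (w (w (p) (h)) (h))) : B
          (p) : A
          (p) : A
        (f (p) (p)) : B
          (p) : A
          (p) : A
        (f (p) (p)) : B
      (q (f (p) (p)) (f (p) (p))) : A
          (h) : B
          (h) : B
        (q (h) (h)) : A
          (p) : A
          (p) : A
        (f (p) (p)) : B
      (w (q (h) (h)) (f (p) (p))) : A
    (f (q (f (p) (p)) (f (p) (p))) (w (q (h) (h)) (f (p) (p)))) : B
  (q (f (q (h) (f (p) (p))) (w (w (p) (h)) (h))) (f (q (f (p) (p)) (f (p) (p))) (w (q (h) (h)) (f (p) (p))))) : A
(f (p) (q (f (q (h) (f (p) (p))) (w (w (p) (h)) (h))) (f (q (f (p) (p)) (f (p) (p))) (w (q (h) (h)) (f (p) (p)))))) : B


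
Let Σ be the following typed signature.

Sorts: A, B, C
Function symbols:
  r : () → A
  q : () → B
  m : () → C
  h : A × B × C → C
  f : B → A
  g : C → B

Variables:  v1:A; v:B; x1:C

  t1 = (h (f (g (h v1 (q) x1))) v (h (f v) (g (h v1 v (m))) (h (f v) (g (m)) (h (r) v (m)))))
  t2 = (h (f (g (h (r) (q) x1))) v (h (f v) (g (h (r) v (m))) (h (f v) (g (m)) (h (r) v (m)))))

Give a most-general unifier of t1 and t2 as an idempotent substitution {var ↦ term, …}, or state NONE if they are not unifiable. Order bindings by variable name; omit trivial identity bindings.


{v1 ↦ (r)}


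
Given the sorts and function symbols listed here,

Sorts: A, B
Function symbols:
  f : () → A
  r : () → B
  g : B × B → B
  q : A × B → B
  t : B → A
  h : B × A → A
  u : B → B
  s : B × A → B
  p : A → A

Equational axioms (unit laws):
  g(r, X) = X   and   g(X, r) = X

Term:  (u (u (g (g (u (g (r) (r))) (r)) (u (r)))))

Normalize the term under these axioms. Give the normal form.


1. (u (u (g (g (u (g (r) (r))) (r)) (u (r)))))  →  (u (u (g (u (g (r) (r))) (u (r)))))
2. (u (u (g (u (g (r) (r))) (u (r)))))  →  (u (u (g (u (r)) (u (r)))))

normal form = (u (u (g (u (r)) (u (r)))))


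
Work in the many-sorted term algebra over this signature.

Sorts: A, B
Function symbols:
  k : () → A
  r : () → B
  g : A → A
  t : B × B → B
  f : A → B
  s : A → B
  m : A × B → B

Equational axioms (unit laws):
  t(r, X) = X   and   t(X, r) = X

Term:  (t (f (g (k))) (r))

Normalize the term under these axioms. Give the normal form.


normal form = (f (g (k)))

1. (t (f (g (k))) (r))  →  (f (g (k)))


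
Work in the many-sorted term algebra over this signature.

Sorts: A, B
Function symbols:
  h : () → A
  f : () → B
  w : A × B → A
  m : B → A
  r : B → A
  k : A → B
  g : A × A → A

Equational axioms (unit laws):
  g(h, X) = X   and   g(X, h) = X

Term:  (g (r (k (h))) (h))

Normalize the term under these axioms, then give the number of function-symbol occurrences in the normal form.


1. (g (r (k (h))) (h))  →  (r (k (h)))
normal form: (r (k (h)))

size = 3


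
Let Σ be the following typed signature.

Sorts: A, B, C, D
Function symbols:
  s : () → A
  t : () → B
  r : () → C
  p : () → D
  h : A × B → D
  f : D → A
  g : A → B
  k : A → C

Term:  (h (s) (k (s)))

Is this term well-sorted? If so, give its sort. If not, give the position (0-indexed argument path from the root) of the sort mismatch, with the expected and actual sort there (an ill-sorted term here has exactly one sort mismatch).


  (s) : A
    (s) : A
  (k (s)) : C
(h (s) (k (s))) : ✗ arg 1 at [1] has sort C, expected B

ill-sorted at position [1]: expected B, got C


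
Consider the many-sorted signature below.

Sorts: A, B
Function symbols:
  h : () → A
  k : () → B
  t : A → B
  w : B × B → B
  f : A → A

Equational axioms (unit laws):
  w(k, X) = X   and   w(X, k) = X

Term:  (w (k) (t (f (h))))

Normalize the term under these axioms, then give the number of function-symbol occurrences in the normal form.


1. (w (k) (t (f (h))))  →  (t (f (h)))
normal form: (t (f (h)))

size = 3


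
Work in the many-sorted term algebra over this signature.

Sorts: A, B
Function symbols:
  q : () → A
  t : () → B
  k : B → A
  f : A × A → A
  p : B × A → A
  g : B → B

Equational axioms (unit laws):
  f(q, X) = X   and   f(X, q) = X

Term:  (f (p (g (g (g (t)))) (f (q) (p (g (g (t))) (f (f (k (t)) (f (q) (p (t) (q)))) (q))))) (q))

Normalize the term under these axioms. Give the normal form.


normal form = (p (g (g (g (t)))) (p (g (g (t))) (f (k (t)) (p (t) (q)))))

1. (f (p (g (g (g (t)))) (f (q) (p (g (g (t))) (f (f (k (t)) (f (q) (p (t) (q)))) (q))))) (q))  →  (p (g (g (g (t)))) (f (q) (p (g (g (t))) (f (f (k (t)) (f (q) (p (t) (q)))) (q)))))
2. (p (g (g (g (t)))) (f (q) (p (g (g (t))) (f (f (k (t)) (f (q) (p (t) (q)))) (q)))))  →  (p (g (g (g (t)))) (p (g (g (t))) (f (f (k (t)) (f (q) (p (t) (q)))) (q))))
3. (p (g (g (g (t)))) (p (g (g (t))) (f (f (k (t)) (f (q) (p (t) (q)))) (q))))  →  (p (g (g (g (t)))) (p (g (g (t))) (f (k (t)) (f (q) (p (t) (q))))))
4. (p (g (g (g (t)))) (p (g (g (t))) (f (k (t)) (f (q) (p (t) (q))))))  →  (p (g (g (g (t)))) (p (g (g (t))) (f (k (t)) (p (t) (q)))))


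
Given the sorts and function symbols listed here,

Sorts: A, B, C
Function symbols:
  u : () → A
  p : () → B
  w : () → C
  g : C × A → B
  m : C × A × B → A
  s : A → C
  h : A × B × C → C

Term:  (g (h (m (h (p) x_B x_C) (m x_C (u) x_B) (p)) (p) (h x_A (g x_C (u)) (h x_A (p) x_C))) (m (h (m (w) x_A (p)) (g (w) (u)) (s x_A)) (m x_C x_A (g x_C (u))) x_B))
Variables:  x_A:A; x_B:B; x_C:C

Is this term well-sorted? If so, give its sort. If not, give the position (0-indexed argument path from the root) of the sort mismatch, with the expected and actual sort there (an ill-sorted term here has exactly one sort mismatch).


        (p) : B
        x_B : B
        x_C : C
      (h (p) x_B x_C) : ✗ arg 0 at [0, 0, 0, 0] has sort B, expected A
        x_C : C
        (u) : A
        x_B : B
      (m x_C (u) x_B) : A
      (p) : B
    (p) : B
      x_A : A
        x_C : C
        (u) : A
      (g x_C (u)) : B
        x_A : A
        (p) : B
        x_C : C
      (h x_A (p) x_C) : C
    (h x_A (g x_C (u)) (h x_A (p) x_C)) : C
        (w) : C
        x_A : A
        (p) : B
      (m (w) x_A (p)) : A
        (w) : C
        (u) : A
      (g (w) (u)) : B
        x_A : A
      (s x_A) : C
    (h (m (w) x_A (p)) (g (w) (u)) (s x_A)) : C
      x_C : C
      x_A : A
        x_C : C
        (u) : A
      (g x_C (u)) : B
    (m x_C x_A (g x_C (u))) : A
    x_B : B
  (m (h (m (w) x_A (p)) (g (w) (u)) (s x_A)) (m x_C x_A (g x_C (u))) x_B) : A

ill-sorted at position [0, 0, 0, 0]: expected A, got B


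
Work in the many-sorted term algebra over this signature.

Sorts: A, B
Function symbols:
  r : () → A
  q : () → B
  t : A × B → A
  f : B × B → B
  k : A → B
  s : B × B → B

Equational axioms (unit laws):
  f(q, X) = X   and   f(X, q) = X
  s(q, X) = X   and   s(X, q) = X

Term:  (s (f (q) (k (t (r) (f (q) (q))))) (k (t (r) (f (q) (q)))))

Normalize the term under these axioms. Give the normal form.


1. (s (f (q) (k (t (r) (f (q) (q))))) (k (t (r) (f (q) (q)))))  →  (s (k (t (r) (f (q) (q)))) (k (t (r) (f (q) (q)))))
2. (s (k (t (r) (f (q) (q)))) (k (t (r) (f (q) (q)))))  →  (s (k (t (r) (q))) (k (t (r) (f (q) (q)))))
3. (s (k (t (r) (q))) (k (t (r) (f (q) (q)))))  →  (s (k (t (r) (q))) (k (t (r) (q))))

normal form = (s (k (t (r) (q))) (k (t (r) (q))))


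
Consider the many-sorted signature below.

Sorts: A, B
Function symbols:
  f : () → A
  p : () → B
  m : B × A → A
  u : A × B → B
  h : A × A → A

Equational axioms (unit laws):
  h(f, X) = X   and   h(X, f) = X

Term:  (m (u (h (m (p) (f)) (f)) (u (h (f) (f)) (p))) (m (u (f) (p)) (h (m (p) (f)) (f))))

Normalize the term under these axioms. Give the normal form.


1. (m (u (h (m (p) (f)) (f)) (u (h (f) (f)) (p))) (m (u (f) (p)) (h (m (p) (f)) (f))))  →  (m (u (m (p) (f)) (u (h (f) (f)) (p))) (m (u (f) (p)) (h (m (p) (f)) (f))))
2. (m (u (m (p) (f)) (u (h (f) (f)) (p))) (m (u (f) (p)) (h (m (p) (f)) (f))))  →  (m (u (m (p) (f)) (u (f) (p))) (m (u (f) (p)) (h (m (p) (f)) (f))))
3. (m (u (m (p) (f)) (u (f) (p))) (m (u (f) (p)) (h (m (p) (f)) (f))))  →  (m (u (m (p) (f)) (u (f) (p))) (m (u (f) (p)) (m (p) (f))))

normal form = (m (u (m (p) (f)) (u (f) (p))) (m (u (f) (p)) (m (p) (f))))


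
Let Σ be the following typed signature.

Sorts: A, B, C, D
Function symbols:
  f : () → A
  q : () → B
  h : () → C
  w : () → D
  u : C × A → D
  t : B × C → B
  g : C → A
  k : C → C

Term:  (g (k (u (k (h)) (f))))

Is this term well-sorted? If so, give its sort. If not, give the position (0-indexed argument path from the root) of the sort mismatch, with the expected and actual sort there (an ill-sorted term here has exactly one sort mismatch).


        (h) : C
      (k (h)) : C
      (f) : A
    (u (k (h)) (f)) : D
  (k (u (k (h)) (f))) : ✗ arg 0 at [0, 0] has sort D, expected C

ill-sorted at position [0, 0]: expected C, got D


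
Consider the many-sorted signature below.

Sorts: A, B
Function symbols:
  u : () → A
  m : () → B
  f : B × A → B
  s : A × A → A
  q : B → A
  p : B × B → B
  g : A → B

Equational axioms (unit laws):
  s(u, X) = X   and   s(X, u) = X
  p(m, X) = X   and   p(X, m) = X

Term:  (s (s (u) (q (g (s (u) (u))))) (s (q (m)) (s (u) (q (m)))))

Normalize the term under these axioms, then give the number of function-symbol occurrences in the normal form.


1. (s (s (u) (q (g (s (u) (u))))) (s (q (m)) (s (u) (q (m)))))  →  (s (q (g (s (u) (u)))) (s (q (m)) (s (u) (q (m)))))
2. (s (q (g (s (u) (u)))) (s (q (m)) (s (u) (q (m)))))  →  (s (q (g (u))) (s (q (m)) (s (u) (q (m)))))
3. (s (q (g (u))) (s (q (m)) (s (u) (q (m)))))  →  (s (q (g (u))) (s (q (m)) (q (m))))
normal form: (s (q (g (u))) (s (q (m)) (q (m))))

size = 9


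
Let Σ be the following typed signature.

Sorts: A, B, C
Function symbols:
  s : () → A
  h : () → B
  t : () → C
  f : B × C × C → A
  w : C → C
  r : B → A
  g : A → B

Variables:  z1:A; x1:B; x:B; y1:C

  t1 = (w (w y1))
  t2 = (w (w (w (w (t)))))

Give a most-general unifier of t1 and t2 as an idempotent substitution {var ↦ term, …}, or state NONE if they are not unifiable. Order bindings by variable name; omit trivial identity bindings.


{y1 ↦ (w (w (t)))}


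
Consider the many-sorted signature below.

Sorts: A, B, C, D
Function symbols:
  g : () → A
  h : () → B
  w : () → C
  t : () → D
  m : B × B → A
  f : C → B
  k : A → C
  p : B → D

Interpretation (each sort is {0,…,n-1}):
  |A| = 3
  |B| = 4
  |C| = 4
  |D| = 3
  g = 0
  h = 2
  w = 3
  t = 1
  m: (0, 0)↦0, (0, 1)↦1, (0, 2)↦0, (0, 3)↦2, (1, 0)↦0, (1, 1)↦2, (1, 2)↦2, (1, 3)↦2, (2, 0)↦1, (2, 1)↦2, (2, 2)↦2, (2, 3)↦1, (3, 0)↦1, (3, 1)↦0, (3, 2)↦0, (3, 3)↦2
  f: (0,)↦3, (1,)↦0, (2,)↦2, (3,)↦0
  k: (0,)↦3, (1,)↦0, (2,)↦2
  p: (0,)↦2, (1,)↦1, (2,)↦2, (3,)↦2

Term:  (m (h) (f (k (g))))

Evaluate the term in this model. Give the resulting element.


  h = 2
  g = 0
  (k (g)) = k(0,) = 3
  (f (k (g))) = f(3,) = 0
  (m (h) (f (k (g)))) = m(2, 0) = 1

value = 1
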